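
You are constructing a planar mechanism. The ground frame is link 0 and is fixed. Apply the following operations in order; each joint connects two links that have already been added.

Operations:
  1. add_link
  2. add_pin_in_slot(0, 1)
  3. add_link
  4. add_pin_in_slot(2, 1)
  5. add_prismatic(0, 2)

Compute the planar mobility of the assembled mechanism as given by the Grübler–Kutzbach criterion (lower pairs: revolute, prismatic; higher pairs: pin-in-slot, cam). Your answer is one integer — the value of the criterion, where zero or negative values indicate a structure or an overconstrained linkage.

link 0 = ground. State L|J1|J2 = 1|0|0
+link1  2|0|0
PS(0,1) f=2→J2  2|0|1
+link2  3|0|1
PS(2,1) f=2→J2  3|0|2
P(0,2) f=1→J1  3|1|2
M = 3(3−1)−2·1−2 = 6−2−2 = 2

M = 2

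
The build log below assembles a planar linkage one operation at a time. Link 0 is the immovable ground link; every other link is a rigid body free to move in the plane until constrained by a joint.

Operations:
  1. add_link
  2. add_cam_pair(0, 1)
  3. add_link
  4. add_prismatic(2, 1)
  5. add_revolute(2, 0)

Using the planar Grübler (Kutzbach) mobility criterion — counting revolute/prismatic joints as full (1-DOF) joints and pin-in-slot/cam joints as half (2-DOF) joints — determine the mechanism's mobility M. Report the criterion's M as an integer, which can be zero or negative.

M = 1

L=1 J1=0 J2=0
add link → L=2 J1=0 J2=0
C@0,1 dof=2 J2 → L=2 J1=0 J2=1
add link → L=3 J1=0 J2=1
P@2,1 dof=1 J1 → L=3 J1=1 J2=1
R@2,0 dof=1 J1 → L=3 J1=2 J2=1
M=3(L−1)−2J1−J2=3·2−2·2−1=1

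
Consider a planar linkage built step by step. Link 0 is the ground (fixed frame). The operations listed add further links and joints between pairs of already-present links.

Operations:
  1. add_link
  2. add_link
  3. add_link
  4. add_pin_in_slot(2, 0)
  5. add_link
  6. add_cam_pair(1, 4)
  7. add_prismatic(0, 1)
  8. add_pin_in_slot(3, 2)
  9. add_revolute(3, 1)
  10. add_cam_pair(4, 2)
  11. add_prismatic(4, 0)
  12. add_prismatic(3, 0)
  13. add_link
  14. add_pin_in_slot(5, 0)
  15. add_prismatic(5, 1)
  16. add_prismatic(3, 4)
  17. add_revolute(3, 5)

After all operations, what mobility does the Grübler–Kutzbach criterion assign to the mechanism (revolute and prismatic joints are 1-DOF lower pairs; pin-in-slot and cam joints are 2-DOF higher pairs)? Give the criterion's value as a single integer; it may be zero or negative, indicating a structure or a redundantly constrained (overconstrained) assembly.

(L,J1,J2)=(1,0,0); link0 fixed
link1: (2,0,0)
link2: (3,0,0)
link3: (4,0,0)
PS 2-0 [J2]: (4,0,1)
link4: (5,0,1)
C 1-4 [J2]: (5,0,2)
P 0-1 [J1]: (5,1,2)
PS 3-2 [J2]: (5,1,3)
R 3-1 [J1]: (5,2,3)
C 4-2 [J2]: (5,2,4)
P 4-0 [J1]: (5,3,4)
P 3-0 [J1]: (5,4,4)
link5: (6,4,4)
PS 5-0 [J2]: (6,4,5)
P 5-1 [J1]: (6,5,5)
P 3-4 [J1]: (6,6,5)
R 3-5 [J1]: (6,7,5)
Grübler: 3·5 − 2·7 − 5 = -4

M = -4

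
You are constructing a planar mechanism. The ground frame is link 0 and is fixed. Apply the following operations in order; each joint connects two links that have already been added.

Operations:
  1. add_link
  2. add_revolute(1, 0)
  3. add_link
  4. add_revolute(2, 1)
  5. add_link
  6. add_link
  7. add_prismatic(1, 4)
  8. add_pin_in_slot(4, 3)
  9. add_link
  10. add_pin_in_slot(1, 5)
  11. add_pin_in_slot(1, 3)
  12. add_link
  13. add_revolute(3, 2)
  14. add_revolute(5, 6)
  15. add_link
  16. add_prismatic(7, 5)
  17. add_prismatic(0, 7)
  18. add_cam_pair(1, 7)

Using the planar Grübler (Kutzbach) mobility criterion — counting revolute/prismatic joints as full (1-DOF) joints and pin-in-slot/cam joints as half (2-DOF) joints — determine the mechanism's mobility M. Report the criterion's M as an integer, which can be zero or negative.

ground; <1,0,0>
#1 <2,0,0>
R:1↔0 J1 <2,1,0>
#2 <3,1,0>
R:2↔1 J1 <3,2,0>
#3 <4,2,0>
#4 <5,2,0>
P:1↔4 J1 <5,3,0>
PS:4↔3 J2 <5,3,1>
#5 <6,3,1>
PS:1↔5 J2 <6,3,2>
PS:1↔3 J2 <6,3,3>
#6 <7,3,3>
R:3↔2 J1 <7,4,3>
R:5↔6 J1 <7,5,3>
#7 <8,5,3>
P:7↔5 J1 <8,6,3>
P:0↔7 J1 <8,7,3>
C:1↔7 J2 <8,7,4>
3×7 − 2×7 − 1×4 = 3

M = 3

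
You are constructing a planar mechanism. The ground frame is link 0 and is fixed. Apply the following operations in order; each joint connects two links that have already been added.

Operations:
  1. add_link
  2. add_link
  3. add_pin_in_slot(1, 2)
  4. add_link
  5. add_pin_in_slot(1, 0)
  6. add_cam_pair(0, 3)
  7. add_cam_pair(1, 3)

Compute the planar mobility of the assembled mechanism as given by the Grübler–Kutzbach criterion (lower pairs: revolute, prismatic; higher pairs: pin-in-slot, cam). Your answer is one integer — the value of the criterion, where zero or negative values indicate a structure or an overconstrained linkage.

M = 5

(L,J1,J2)=(1,0,0); link0 fixed
link1: (2,0,0)
link2: (3,0,0)
PS 1-2 [J2]: (3,0,1)
link3: (4,0,1)
PS 1-0 [J2]: (4,0,2)
C 0-3 [J2]: (4,0,3)
C 1-3 [J2]: (4,0,4)
Grübler: 3·3 − 2·0 − 4 = 5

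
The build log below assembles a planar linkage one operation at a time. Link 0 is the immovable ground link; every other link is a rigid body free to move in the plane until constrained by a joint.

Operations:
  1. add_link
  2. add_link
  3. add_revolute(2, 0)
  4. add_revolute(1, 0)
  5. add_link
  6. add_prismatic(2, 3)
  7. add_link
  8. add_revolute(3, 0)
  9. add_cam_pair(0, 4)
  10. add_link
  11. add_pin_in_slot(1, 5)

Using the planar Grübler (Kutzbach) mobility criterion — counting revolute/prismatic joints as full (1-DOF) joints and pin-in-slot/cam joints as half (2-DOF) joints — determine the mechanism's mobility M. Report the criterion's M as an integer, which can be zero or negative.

M = 5

(L,J1,J2)=(1,0,0); link0 fixed
link1: (2,0,0)
link2: (3,0,0)
R 2-0 [J1]: (3,1,0)
R 1-0 [J1]: (3,2,0)
link3: (4,2,0)
P 2-3 [J1]: (4,3,0)
link4: (5,3,0)
R 3-0 [J1]: (5,4,0)
C 0-4 [J2]: (5,4,1)
link5: (6,4,1)
PS 1-5 [J2]: (6,4,2)
Grübler: 3·5 − 2·4 − 2 = 5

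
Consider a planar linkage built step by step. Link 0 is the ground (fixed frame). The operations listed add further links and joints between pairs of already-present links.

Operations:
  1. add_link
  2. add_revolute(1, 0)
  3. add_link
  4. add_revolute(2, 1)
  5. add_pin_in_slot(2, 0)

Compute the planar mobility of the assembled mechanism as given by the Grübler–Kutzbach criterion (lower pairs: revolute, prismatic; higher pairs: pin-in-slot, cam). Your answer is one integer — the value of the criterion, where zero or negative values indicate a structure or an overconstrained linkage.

M = 1

link 0 = ground. State L|J1|J2 = 1|0|0
+link1  2|0|0
R(1,0) f=1→J1  2|1|0
+link2  3|1|0
R(2,1) f=1→J1  3|2|0
PS(2,0) f=2→J2  3|2|1
M = 3(3−1)−2·2−1 = 6−4−1 = 1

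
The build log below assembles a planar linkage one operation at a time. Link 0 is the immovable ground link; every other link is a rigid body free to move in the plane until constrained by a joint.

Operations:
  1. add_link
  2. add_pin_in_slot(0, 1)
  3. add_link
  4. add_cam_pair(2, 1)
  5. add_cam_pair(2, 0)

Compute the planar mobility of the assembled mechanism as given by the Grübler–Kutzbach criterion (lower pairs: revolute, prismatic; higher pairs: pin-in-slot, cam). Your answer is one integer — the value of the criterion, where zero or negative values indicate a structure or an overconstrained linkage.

[1;0;0] (link 0 is ground)
L+ [2;0;0]
PS(0,1)∈J2 [2;0;1]
L+ [3;0;1]
C(2,1)∈J2 [3;0;2]
C(2,0)∈J2 [3;0;3]
mobility = 6 − 0 − 3 = 3

M = 3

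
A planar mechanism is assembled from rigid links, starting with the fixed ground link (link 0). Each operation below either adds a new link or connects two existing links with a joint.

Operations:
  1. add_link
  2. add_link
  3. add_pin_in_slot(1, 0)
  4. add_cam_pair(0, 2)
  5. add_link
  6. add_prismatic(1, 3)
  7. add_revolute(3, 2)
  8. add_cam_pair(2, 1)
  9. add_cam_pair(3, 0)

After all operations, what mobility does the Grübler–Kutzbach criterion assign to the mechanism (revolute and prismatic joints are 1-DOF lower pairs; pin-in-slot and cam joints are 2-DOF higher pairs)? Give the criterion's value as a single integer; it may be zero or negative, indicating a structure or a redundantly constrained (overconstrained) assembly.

L=1 J1=0 J2=0
add link → L=2 J1=0 J2=0
add link → L=3 J1=0 J2=0
PS@1,0 dof=2 J2 → L=3 J1=0 J2=1
C@0,2 dof=2 J2 → L=3 J1=0 J2=2
add link → L=4 J1=0 J2=2
P@1,3 dof=1 J1 → L=4 J1=1 J2=2
R@3,2 dof=1 J1 → L=4 J1=2 J2=2
C@2,1 dof=2 J2 → L=4 J1=2 J2=3
C@3,0 dof=2 J2 → L=4 J1=2 J2=4
M=3(L−1)−2J1−J2=3·3−2·2−4=1

M = 1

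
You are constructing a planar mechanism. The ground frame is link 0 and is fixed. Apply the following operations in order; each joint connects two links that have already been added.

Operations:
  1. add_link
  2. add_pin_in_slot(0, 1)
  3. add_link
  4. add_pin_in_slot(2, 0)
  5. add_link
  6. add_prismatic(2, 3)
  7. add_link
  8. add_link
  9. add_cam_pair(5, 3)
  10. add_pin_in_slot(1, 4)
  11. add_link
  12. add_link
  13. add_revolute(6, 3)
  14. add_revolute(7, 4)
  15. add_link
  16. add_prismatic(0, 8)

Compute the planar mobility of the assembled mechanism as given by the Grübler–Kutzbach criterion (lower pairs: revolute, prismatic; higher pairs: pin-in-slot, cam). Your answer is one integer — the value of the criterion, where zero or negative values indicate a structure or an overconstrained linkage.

(L,J1,J2)=(1,0,0); link0 fixed
link1: (2,0,0)
PS 0-1 [J2]: (2,0,1)
link2: (3,0,1)
PS 2-0 [J2]: (3,0,2)
link3: (4,0,2)
P 2-3 [J1]: (4,1,2)
link4: (5,1,2)
link5: (6,1,2)
C 5-3 [J2]: (6,1,3)
PS 1-4 [J2]: (6,1,4)
link6: (7,1,4)
link7: (8,1,4)
R 6-3 [J1]: (8,2,4)
R 7-4 [J1]: (8,3,4)
link8: (9,3,4)
P 0-8 [J1]: (9,4,4)
Grübler: 3·8 − 2·4 − 4 = 12

M = 12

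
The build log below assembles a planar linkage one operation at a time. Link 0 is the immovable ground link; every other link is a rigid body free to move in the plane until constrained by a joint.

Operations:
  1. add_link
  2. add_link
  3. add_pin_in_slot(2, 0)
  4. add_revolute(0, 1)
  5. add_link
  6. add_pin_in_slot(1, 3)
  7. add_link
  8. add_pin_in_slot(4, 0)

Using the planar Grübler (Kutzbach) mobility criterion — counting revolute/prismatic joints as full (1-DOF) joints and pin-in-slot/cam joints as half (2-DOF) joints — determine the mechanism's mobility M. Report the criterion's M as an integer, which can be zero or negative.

ground; <1,0,0>
#1 <2,0,0>
#2 <3,0,0>
PS:2↔0 J2 <3,0,1>
R:0↔1 J1 <3,1,1>
#3 <4,1,1>
PS:1↔3 J2 <4,1,2>
#4 <5,1,2>
PS:4↔0 J2 <5,1,3>
3×4 − 2×1 − 1×3 = 7

M = 7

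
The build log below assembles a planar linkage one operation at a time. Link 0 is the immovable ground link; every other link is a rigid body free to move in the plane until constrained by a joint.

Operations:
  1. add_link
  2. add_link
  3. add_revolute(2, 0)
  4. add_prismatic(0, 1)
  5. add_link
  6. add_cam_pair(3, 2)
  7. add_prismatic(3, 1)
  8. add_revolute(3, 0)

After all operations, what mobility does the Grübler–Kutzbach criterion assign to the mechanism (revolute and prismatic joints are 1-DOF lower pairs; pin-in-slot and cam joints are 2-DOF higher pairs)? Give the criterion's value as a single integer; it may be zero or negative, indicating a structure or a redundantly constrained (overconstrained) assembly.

link 0 = ground. State L|J1|J2 = 1|0|0
+link1  2|0|0
+link2  3|0|0
R(2,0) f=1→J1  3|1|0
P(0,1) f=1→J1  3|2|0
+link3  4|2|0
C(3,2) f=2→J2  4|2|1
P(3,1) f=1→J1  4|3|1
R(3,0) f=1→J1  4|4|1
M = 3(4−1)−2·4−1 = 9−8−1 = 0

M = 0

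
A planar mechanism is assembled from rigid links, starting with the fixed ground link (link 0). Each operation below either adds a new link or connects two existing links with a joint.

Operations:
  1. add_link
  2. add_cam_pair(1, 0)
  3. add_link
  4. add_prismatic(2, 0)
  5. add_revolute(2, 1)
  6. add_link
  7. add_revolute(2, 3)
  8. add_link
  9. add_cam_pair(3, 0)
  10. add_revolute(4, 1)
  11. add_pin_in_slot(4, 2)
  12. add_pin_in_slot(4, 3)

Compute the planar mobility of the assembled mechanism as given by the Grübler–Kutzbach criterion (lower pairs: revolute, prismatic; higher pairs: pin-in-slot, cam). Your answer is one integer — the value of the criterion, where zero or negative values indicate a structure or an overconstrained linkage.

L=1 J1=0 J2=0
add link → L=2 J1=0 J2=0
C@1,0 dof=2 J2 → L=2 J1=0 J2=1
add link → L=3 J1=0 J2=1
P@2,0 dof=1 J1 → L=3 J1=1 J2=1
R@2,1 dof=1 J1 → L=3 J1=2 J2=1
add link → L=4 J1=2 J2=1
R@2,3 dof=1 J1 → L=4 J1=3 J2=1
add link → L=5 J1=3 J2=1
C@3,0 dof=2 J2 → L=5 J1=3 J2=2
R@4,1 dof=1 J1 → L=5 J1=4 J2=2
PS@4,2 dof=2 J2 → L=5 J1=4 J2=3
PS@4,3 dof=2 J2 → L=5 J1=4 J2=4
M=3(L−1)−2J1−J2=3·4−2·4−4=0

M = 0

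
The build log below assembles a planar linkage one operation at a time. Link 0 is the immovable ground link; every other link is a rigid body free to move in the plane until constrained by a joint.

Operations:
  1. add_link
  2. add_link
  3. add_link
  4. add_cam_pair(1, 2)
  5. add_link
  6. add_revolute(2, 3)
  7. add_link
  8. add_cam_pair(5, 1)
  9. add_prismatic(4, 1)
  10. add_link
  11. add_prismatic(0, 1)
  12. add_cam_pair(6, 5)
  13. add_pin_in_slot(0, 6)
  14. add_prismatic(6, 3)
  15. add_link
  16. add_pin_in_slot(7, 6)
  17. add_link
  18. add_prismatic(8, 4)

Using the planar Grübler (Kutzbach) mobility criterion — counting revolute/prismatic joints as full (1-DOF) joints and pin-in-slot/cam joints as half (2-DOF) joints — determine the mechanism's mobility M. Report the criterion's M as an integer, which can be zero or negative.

M = 9

ground; <1,0,0>
#1 <2,0,0>
#2 <3,0,0>
#3 <4,0,0>
C:1↔2 J2 <4,0,1>
#4 <5,0,1>
R:2↔3 J1 <5,1,1>
#5 <6,1,1>
C:5↔1 J2 <6,1,2>
P:4↔1 J1 <6,2,2>
#6 <7,2,2>
P:0↔1 J1 <7,3,2>
C:6↔5 J2 <7,3,3>
PS:0↔6 J2 <7,3,4>
P:6↔3 J1 <7,4,4>
#7 <8,4,4>
PS:7↔6 J2 <8,4,5>
#8 <9,4,5>
P:8↔4 J1 <9,5,5>
3×8 − 2×5 − 1×5 = 9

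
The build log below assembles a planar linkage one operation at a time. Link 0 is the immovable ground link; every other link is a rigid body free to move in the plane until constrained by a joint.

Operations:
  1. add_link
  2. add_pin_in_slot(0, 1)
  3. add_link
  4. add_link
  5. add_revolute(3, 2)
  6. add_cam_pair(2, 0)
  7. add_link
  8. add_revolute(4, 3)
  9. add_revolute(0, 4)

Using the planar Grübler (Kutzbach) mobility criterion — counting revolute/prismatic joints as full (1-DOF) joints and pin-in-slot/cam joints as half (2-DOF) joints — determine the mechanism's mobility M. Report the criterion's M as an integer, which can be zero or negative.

link 0 = ground. State L|J1|J2 = 1|0|0
+link1  2|0|0
PS(0,1) f=2→J2  2|0|1
+link2  3|0|1
+link3  4|0|1
R(3,2) f=1→J1  4|1|1
C(2,0) f=2→J2  4|1|2
+link4  5|1|2
R(4,3) f=1→J1  5|2|2
R(0,4) f=1→J1  5|3|2
M = 3(5−1)−2·3−2 = 12−6−2 = 4

M = 4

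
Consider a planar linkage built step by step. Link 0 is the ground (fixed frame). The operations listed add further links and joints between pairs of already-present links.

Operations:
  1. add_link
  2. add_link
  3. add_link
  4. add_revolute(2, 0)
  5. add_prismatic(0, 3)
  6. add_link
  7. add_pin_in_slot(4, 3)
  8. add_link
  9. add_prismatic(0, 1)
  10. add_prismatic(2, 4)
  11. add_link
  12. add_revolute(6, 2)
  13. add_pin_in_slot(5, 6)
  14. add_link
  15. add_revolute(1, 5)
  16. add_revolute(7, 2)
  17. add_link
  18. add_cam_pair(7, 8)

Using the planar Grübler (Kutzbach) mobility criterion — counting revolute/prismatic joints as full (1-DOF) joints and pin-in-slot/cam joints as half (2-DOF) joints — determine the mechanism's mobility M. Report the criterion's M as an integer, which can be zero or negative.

M = 7

link 0 = ground. State L|J1|J2 = 1|0|0
+link1  2|0|0
+link2  3|0|0
+link3  4|0|0
R(2,0) f=1→J1  4|1|0
P(0,3) f=1→J1  4|2|0
+link4  5|2|0
PS(4,3) f=2→J2  5|2|1
+link5  6|2|1
P(0,1) f=1→J1  6|3|1
P(2,4) f=1→J1  6|4|1
+link6  7|4|1
R(6,2) f=1→J1  7|5|1
PS(5,6) f=2→J2  7|5|2
+link7  8|5|2
R(1,5) f=1→J1  8|6|2
R(7,2) f=1→J1  8|7|2
+link8  9|7|2
C(7,8) f=2→J2  9|7|3
M = 3(9−1)−2·7−3 = 24−14−3 = 7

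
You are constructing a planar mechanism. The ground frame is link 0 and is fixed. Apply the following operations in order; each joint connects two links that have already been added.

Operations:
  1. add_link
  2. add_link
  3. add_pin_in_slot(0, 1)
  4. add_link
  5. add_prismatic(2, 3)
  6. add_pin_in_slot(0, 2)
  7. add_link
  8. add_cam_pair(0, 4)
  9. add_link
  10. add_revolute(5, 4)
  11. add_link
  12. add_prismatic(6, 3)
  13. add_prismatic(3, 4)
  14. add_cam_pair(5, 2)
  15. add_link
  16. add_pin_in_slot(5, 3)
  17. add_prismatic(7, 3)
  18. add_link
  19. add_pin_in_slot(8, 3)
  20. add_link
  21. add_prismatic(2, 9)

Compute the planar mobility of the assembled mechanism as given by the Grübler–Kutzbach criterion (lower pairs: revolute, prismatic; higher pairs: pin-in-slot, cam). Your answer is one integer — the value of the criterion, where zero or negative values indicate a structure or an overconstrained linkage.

M = 9

L=1 J1=0 J2=0
add link → L=2 J1=0 J2=0
add link → L=3 J1=0 J2=0
PS@0,1 dof=2 J2 → L=3 J1=0 J2=1
add link → L=4 J1=0 J2=1
P@2,3 dof=1 J1 → L=4 J1=1 J2=1
PS@0,2 dof=2 J2 → L=4 J1=1 J2=2
add link → L=5 J1=1 J2=2
C@0,4 dof=2 J2 → L=5 J1=1 J2=3
add link → L=6 J1=1 J2=3
R@5,4 dof=1 J1 → L=6 J1=2 J2=3
add link → L=7 J1=2 J2=3
P@6,3 dof=1 J1 → L=7 J1=3 J2=3
P@3,4 dof=1 J1 → L=7 J1=4 J2=3
C@5,2 dof=2 J2 → L=7 J1=4 J2=4
add link → L=8 J1=4 J2=4
PS@5,3 dof=2 J2 → L=8 J1=4 J2=5
P@7,3 dof=1 J1 → L=8 J1=5 J2=5
add link → L=9 J1=5 J2=5
PS@8,3 dof=2 J2 → L=9 J1=5 J2=6
add link → L=10 J1=5 J2=6
P@2,9 dof=1 J1 → L=10 J1=6 J2=6
M=3(L−1)−2J1−J2=3·9−2·6−6=9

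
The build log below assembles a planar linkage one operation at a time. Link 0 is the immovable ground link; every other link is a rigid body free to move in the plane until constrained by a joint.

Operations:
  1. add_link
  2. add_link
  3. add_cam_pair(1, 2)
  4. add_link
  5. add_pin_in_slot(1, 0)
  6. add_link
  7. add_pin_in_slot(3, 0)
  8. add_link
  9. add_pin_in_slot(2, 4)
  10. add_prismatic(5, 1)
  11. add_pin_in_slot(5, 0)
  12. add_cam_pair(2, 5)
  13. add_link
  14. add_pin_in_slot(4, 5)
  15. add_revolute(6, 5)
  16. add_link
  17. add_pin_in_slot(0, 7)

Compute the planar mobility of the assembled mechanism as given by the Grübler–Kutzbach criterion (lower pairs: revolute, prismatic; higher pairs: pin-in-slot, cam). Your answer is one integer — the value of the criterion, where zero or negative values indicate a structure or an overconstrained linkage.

M = 9

L=1 J1=0 J2=0
add link → L=2 J1=0 J2=0
add link → L=3 J1=0 J2=0
C@1,2 dof=2 J2 → L=3 J1=0 J2=1
add link → L=4 J1=0 J2=1
PS@1,0 dof=2 J2 → L=4 J1=0 J2=2
add link → L=5 J1=0 J2=2
PS@3,0 dof=2 J2 → L=5 J1=0 J2=3
add link → L=6 J1=0 J2=3
PS@2,4 dof=2 J2 → L=6 J1=0 J2=4
P@5,1 dof=1 J1 → L=6 J1=1 J2=4
PS@5,0 dof=2 J2 → L=6 J1=1 J2=5
C@2,5 dof=2 J2 → L=6 J1=1 J2=6
add link → L=7 J1=1 J2=6
PS@4,5 dof=2 J2 → L=7 J1=1 J2=7
R@6,5 dof=1 J1 → L=7 J1=2 J2=7
add link → L=8 J1=2 J2=7
PS@0,7 dof=2 J2 → L=8 J1=2 J2=8
M=3(L−1)−2J1−J2=3·7−2·2−8=9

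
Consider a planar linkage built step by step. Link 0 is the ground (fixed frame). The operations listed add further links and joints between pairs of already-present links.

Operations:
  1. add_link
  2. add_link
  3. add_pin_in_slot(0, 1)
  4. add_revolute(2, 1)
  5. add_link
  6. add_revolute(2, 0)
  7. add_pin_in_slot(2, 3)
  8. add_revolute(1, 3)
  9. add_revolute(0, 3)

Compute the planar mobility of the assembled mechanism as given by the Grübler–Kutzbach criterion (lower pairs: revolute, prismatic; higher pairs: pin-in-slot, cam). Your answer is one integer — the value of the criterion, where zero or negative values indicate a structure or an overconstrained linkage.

L=1 J1=0 J2=0
add link → L=2 J1=0 J2=0
add link → L=3 J1=0 J2=0
PS@0,1 dof=2 J2 → L=3 J1=0 J2=1
R@2,1 dof=1 J1 → L=3 J1=1 J2=1
add link → L=4 J1=1 J2=1
R@2,0 dof=1 J1 → L=4 J1=2 J2=1
PS@2,3 dof=2 J2 → L=4 J1=2 J2=2
R@1,3 dof=1 J1 → L=4 J1=3 J2=2
R@0,3 dof=1 J1 → L=4 J1=4 J2=2
M=3(L−1)−2J1−J2=3·3−2·4−2=-1

M = -1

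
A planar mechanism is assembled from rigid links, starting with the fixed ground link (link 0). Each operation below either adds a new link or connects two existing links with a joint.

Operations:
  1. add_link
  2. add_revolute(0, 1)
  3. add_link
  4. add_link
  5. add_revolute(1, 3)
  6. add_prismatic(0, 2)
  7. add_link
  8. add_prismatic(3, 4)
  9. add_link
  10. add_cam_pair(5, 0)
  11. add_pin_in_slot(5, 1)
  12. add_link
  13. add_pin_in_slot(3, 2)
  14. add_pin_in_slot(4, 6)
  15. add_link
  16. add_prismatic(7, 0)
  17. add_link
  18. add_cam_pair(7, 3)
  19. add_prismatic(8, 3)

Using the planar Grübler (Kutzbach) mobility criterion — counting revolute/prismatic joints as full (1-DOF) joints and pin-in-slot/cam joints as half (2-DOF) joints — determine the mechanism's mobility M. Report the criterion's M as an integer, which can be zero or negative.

L=1 J1=0 J2=0
add link → L=2 J1=0 J2=0
R@0,1 dof=1 J1 → L=2 J1=1 J2=0
add link → L=3 J1=1 J2=0
add link → L=4 J1=1 J2=0
R@1,3 dof=1 J1 → L=4 J1=2 J2=0
P@0,2 dof=1 J1 → L=4 J1=3 J2=0
add link → L=5 J1=3 J2=0
P@3,4 dof=1 J1 → L=5 J1=4 J2=0
add link → L=6 J1=4 J2=0
C@5,0 dof=2 J2 → L=6 J1=4 J2=1
PS@5,1 dof=2 J2 → L=6 J1=4 J2=2
add link → L=7 J1=4 J2=2
PS@3,2 dof=2 J2 → L=7 J1=4 J2=3
PS@4,6 dof=2 J2 → L=7 J1=4 J2=4
add link → L=8 J1=4 J2=4
P@7,0 dof=1 J1 → L=8 J1=5 J2=4
add link → L=9 J1=5 J2=4
C@7,3 dof=2 J2 → L=9 J1=5 J2=5
P@8,3 dof=1 J1 → L=9 J1=6 J2=5
M=3(L−1)−2J1−J2=3·8−2·6−5=7

M = 7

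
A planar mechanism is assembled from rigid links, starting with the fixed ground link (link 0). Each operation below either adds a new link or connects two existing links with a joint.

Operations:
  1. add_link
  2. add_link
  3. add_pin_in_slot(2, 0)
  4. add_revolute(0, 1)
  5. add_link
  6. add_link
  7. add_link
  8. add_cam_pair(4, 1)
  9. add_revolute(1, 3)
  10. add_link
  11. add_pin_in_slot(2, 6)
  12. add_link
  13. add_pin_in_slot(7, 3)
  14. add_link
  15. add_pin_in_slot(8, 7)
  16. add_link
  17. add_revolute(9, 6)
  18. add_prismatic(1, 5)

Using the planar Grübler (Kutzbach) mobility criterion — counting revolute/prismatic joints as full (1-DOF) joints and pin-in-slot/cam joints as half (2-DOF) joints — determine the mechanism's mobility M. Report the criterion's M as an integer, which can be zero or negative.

[1;0;0] (link 0 is ground)
L+ [2;0;0]
L+ [3;0;0]
PS(2,0)∈J2 [3;0;1]
R(0,1)∈J1 [3;1;1]
L+ [4;1;1]
L+ [5;1;1]
L+ [6;1;1]
C(4,1)∈J2 [6;1;2]
R(1,3)∈J1 [6;2;2]
L+ [7;2;2]
PS(2,6)∈J2 [7;2;3]
L+ [8;2;3]
PS(7,3)∈J2 [8;2;4]
L+ [9;2;4]
PS(8,7)∈J2 [9;2;5]
L+ [10;2;5]
R(9,6)∈J1 [10;3;5]
P(1,5)∈J1 [10;4;5]
mobility = 27 − 8 − 5 = 14

M = 14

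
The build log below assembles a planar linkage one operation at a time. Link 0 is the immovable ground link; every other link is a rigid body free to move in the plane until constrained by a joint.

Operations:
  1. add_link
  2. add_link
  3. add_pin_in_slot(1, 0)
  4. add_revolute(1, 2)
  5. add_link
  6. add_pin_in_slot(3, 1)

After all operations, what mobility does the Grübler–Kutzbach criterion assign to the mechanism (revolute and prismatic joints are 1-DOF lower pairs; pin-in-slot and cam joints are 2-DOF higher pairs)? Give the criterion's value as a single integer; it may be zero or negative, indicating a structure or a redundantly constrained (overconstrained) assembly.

link 0 = ground. State L|J1|J2 = 1|0|0
+link1  2|0|0
+link2  3|0|0
PS(1,0) f=2→J2  3|0|1
R(1,2) f=1→J1  3|1|1
+link3  4|1|1
PS(3,1) f=2→J2  4|1|2
M = 3(4−1)−2·1−2 = 9−2−2 = 5

M = 5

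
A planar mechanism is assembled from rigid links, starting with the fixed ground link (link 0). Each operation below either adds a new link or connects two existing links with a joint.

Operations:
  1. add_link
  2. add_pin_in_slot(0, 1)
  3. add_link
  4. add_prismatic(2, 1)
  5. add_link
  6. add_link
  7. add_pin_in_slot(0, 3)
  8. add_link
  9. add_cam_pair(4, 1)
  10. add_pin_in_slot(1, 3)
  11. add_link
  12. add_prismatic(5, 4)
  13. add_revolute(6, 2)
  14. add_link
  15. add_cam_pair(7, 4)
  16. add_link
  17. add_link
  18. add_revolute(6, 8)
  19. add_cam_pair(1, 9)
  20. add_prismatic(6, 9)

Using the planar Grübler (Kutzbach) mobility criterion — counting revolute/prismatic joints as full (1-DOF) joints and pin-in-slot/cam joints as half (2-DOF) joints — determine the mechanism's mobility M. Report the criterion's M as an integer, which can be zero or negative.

ground; <1,0,0>
#1 <2,0,0>
PS:0↔1 J2 <2,0,1>
#2 <3,0,1>
P:2↔1 J1 <3,1,1>
#3 <4,1,1>
#4 <5,1,1>
PS:0↔3 J2 <5,1,2>
#5 <6,1,2>
C:4↔1 J2 <6,1,3>
PS:1↔3 J2 <6,1,4>
#6 <7,1,4>
P:5↔4 J1 <7,2,4>
R:6↔2 J1 <7,3,4>
#7 <8,3,4>
C:7↔4 J2 <8,3,5>
#8 <9,3,5>
#9 <10,3,5>
R:6↔8 J1 <10,4,5>
C:1↔9 J2 <10,4,6>
P:6↔9 J1 <10,5,6>
3×9 − 2×5 − 1×6 = 11

M = 11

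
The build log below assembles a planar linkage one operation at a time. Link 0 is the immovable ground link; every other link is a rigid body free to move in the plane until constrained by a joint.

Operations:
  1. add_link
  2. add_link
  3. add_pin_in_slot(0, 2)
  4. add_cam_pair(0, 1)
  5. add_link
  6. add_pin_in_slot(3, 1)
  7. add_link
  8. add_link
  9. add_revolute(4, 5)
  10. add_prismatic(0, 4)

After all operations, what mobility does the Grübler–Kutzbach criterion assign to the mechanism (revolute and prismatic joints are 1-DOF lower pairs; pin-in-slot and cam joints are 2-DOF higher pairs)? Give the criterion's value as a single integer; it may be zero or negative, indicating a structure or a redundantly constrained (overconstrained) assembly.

ground; <1,0,0>
#1 <2,0,0>
#2 <3,0,0>
PS:0↔2 J2 <3,0,1>
C:0↔1 J2 <3,0,2>
#3 <4,0,2>
PS:3↔1 J2 <4,0,3>
#4 <5,0,3>
#5 <6,0,3>
R:4↔5 J1 <6,1,3>
P:0↔4 J1 <6,2,3>
3×5 − 2×2 − 1×3 = 8

M = 8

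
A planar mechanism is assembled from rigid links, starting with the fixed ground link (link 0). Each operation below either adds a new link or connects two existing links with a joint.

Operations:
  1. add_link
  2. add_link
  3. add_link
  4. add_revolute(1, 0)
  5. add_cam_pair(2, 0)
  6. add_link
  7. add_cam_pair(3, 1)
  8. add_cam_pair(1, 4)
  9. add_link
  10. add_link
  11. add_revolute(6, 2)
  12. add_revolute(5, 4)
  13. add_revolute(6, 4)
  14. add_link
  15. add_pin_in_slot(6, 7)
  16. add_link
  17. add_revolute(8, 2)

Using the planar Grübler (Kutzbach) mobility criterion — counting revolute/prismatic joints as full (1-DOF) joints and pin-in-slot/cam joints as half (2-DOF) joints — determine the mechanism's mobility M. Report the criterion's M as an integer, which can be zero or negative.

ground; <1,0,0>
#1 <2,0,0>
#2 <3,0,0>
#3 <4,0,0>
R:1↔0 J1 <4,1,0>
C:2↔0 J2 <4,1,1>
#4 <5,1,1>
C:3↔1 J2 <5,1,2>
C:1↔4 J2 <5,1,3>
#5 <6,1,3>
#6 <7,1,3>
R:6↔2 J1 <7,2,3>
R:5↔4 J1 <7,3,3>
R:6↔4 J1 <7,4,3>
#7 <8,4,3>
PS:6↔7 J2 <8,4,4>
#8 <9,4,4>
R:8↔2 J1 <9,5,4>
3×8 − 2×5 − 1×4 = 10

M = 10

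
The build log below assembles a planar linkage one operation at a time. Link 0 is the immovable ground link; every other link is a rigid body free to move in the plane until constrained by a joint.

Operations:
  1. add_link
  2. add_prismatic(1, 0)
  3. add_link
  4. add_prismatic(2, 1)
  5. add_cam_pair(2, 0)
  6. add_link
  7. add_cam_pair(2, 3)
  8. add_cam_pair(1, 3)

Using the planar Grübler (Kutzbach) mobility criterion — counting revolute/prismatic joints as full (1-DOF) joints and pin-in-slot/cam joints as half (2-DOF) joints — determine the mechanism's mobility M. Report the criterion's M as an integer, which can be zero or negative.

ground; <1,0,0>
#1 <2,0,0>
P:1↔0 J1 <2,1,0>
#2 <3,1,0>
P:2↔1 J1 <3,2,0>
C:2↔0 J2 <3,2,1>
#3 <4,2,1>
C:2↔3 J2 <4,2,2>
C:1↔3 J2 <4,2,3>
3×3 − 2×2 − 1×3 = 2

M = 2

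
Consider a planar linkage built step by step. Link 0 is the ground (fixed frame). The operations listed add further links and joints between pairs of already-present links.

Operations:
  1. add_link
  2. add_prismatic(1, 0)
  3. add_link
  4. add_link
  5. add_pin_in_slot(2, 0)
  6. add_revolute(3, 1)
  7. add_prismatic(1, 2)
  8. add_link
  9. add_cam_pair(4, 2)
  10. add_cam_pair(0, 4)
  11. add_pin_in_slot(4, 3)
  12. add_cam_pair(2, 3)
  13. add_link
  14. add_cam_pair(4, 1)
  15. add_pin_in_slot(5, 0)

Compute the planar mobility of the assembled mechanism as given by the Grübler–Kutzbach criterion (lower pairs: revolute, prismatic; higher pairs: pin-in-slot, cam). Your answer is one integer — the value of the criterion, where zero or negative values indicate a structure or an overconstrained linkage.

L=1 J1=0 J2=0
add link → L=2 J1=0 J2=0
P@1,0 dof=1 J1 → L=2 J1=1 J2=0
add link → L=3 J1=1 J2=0
add link → L=4 J1=1 J2=0
PS@2,0 dof=2 J2 → L=4 J1=1 J2=1
R@3,1 dof=1 J1 → L=4 J1=2 J2=1
P@1,2 dof=1 J1 → L=4 J1=3 J2=1
add link → L=5 J1=3 J2=1
C@4,2 dof=2 J2 → L=5 J1=3 J2=2
C@0,4 dof=2 J2 → L=5 J1=3 J2=3
PS@4,3 dof=2 J2 → L=5 J1=3 J2=4
C@2,3 dof=2 J2 → L=5 J1=3 J2=5
add link → L=6 J1=3 J2=5
C@4,1 dof=2 J2 → L=6 J1=3 J2=6
PS@5,0 dof=2 J2 → L=6 J1=3 J2=7
M=3(L−1)−2J1−J2=3·5−2·3−7=2

M = 2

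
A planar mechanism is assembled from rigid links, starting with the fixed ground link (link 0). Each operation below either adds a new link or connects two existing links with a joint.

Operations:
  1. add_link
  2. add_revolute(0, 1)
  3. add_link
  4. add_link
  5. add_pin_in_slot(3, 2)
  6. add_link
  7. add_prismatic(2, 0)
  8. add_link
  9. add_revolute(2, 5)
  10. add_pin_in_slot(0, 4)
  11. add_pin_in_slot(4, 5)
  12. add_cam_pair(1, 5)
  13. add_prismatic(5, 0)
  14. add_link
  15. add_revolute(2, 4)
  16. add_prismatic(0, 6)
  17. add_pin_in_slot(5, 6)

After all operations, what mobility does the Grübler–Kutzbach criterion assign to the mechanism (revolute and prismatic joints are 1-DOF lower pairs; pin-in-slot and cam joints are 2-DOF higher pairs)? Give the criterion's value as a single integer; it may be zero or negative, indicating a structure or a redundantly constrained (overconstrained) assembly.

link 0 = ground. State L|J1|J2 = 1|0|0
+link1  2|0|0
R(0,1) f=1→J1  2|1|0
+link2  3|1|0
+link3  4|1|0
PS(3,2) f=2→J2  4|1|1
+link4  5|1|1
P(2,0) f=1→J1  5|2|1
+link5  6|2|1
R(2,5) f=1→J1  6|3|1
PS(0,4) f=2→J2  6|3|2
PS(4,5) f=2→J2  6|3|3
C(1,5) f=2→J2  6|3|4
P(5,0) f=1→J1  6|4|4
+link6  7|4|4
R(2,4) f=1→J1  7|5|4
P(0,6) f=1→J1  7|6|4
PS(5,6) f=2→J2  7|6|5
M = 3(7−1)−2·6−5 = 18−12−5 = 1

M = 1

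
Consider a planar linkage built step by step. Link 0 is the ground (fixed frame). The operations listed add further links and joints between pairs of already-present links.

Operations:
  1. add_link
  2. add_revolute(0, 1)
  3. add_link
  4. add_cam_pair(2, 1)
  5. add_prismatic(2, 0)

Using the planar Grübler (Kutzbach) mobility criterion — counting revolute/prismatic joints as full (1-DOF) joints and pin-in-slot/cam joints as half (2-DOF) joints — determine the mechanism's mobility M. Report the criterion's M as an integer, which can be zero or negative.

L=1 J1=0 J2=0
add link → L=2 J1=0 J2=0
R@0,1 dof=1 J1 → L=2 J1=1 J2=0
add link → L=3 J1=1 J2=0
C@2,1 dof=2 J2 → L=3 J1=1 J2=1
P@2,0 dof=1 J1 → L=3 J1=2 J2=1
M=3(L−1)−2J1−J2=3·2−2·2−1=1

M = 1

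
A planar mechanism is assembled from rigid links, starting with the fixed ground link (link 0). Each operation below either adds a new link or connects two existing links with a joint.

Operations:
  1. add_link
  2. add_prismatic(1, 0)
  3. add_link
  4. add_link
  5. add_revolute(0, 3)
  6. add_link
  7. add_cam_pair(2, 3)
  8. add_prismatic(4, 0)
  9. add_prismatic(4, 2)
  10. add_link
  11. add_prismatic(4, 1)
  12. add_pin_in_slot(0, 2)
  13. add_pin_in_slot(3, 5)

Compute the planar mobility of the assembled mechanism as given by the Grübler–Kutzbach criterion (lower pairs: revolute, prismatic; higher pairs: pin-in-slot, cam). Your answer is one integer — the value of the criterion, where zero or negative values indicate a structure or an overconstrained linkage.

M = 2

link 0 = ground. State L|J1|J2 = 1|0|0
+link1  2|0|0
P(1,0) f=1→J1  2|1|0
+link2  3|1|0
+link3  4|1|0
R(0,3) f=1→J1  4|2|0
+link4  5|2|0
C(2,3) f=2→J2  5|2|1
P(4,0) f=1→J1  5|3|1
P(4,2) f=1→J1  5|4|1
+link5  6|4|1
P(4,1) f=1→J1  6|5|1
PS(0,2) f=2→J2  6|5|2
PS(3,5) f=2→J2  6|5|3
M = 3(6−1)−2·5−3 = 15−10−3 = 2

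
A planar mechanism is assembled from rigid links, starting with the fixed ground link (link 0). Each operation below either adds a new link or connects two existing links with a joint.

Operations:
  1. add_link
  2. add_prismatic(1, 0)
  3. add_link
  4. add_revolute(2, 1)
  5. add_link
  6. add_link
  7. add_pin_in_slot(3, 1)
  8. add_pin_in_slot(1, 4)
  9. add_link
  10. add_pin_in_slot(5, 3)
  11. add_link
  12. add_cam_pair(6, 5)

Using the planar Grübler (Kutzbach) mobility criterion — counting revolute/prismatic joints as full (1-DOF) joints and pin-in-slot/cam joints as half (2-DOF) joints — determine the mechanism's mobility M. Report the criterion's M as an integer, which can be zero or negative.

link 0 = ground. State L|J1|J2 = 1|0|0
+link1  2|0|0
P(1,0) f=1→J1  2|1|0
+link2  3|1|0
R(2,1) f=1→J1  3|2|0
+link3  4|2|0
+link4  5|2|0
PS(3,1) f=2→J2  5|2|1
PS(1,4) f=2→J2  5|2|2
+link5  6|2|2
PS(5,3) f=2→J2  6|2|3
+link6  7|2|3
C(6,5) f=2→J2  7|2|4
M = 3(7−1)−2·2−4 = 18−4−4 = 10

M = 10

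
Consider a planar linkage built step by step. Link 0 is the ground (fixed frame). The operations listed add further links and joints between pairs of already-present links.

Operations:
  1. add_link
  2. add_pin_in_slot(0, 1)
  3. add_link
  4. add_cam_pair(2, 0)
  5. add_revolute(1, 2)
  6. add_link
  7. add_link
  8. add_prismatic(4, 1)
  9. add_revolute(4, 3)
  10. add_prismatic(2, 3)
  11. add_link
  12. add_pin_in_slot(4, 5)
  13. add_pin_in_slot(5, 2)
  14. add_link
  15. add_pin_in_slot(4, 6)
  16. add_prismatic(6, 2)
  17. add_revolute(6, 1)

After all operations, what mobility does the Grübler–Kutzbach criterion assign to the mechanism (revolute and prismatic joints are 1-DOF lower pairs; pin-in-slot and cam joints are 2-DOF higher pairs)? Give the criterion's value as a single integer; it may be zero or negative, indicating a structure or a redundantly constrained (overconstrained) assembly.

M = 1

ground; <1,0,0>
#1 <2,0,0>
PS:0↔1 J2 <2,0,1>
#2 <3,0,1>
C:2↔0 J2 <3,0,2>
R:1↔2 J1 <3,1,2>
#3 <4,1,2>
#4 <5,1,2>
P:4↔1 J1 <5,2,2>
R:4↔3 J1 <5,3,2>
P:2↔3 J1 <5,4,2>
#5 <6,4,2>
PS:4↔5 J2 <6,4,3>
PS:5↔2 J2 <6,4,4>
#6 <7,4,4>
PS:4↔6 J2 <7,4,5>
P:6↔2 J1 <7,5,5>
R:6↔1 J1 <7,6,5>
3×6 − 2×6 − 1×5 = 1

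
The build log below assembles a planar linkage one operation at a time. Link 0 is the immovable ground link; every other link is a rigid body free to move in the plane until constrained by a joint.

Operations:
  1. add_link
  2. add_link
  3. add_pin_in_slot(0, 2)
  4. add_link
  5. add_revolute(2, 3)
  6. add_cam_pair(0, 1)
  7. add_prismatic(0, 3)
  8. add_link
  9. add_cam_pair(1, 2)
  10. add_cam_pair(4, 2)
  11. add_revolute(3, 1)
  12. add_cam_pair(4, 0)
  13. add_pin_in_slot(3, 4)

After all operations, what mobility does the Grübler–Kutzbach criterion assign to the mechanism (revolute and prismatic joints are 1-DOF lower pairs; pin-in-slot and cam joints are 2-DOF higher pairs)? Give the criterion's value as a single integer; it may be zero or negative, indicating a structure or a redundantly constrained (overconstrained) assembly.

M = 0

ground; <1,0,0>
#1 <2,0,0>
#2 <3,0,0>
PS:0↔2 J2 <3,0,1>
#3 <4,0,1>
R:2↔3 J1 <4,1,1>
C:0↔1 J2 <4,1,2>
P:0↔3 J1 <4,2,2>
#4 <5,2,2>
C:1↔2 J2 <5,2,3>
C:4↔2 J2 <5,2,4>
R:3↔1 J1 <5,3,4>
C:4↔0 J2 <5,3,5>
PS:3↔4 J2 <5,3,6>
3×4 − 2×3 − 1×6 = 0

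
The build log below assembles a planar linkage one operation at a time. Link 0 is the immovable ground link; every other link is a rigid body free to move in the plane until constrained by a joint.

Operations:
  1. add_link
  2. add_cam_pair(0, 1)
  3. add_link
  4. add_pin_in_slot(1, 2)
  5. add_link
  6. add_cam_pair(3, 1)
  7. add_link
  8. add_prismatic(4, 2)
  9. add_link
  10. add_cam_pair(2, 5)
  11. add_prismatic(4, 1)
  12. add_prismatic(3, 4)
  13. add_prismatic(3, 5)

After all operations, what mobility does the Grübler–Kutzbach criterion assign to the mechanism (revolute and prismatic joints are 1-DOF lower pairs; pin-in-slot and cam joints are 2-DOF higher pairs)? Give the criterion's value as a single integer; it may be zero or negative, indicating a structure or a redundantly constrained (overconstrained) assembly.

M = 3

link 0 = ground. State L|J1|J2 = 1|0|0
+link1  2|0|0
C(0,1) f=2→J2  2|0|1
+link2  3|0|1
PS(1,2) f=2→J2  3|0|2
+link3  4|0|2
C(3,1) f=2→J2  4|0|3
+link4  5|0|3
P(4,2) f=1→J1  5|1|3
+link5  6|1|3
C(2,5) f=2→J2  6|1|4
P(4,1) f=1→J1  6|2|4
P(3,4) f=1→J1  6|3|4
P(3,5) f=1→J1  6|4|4
M = 3(6−1)−2·4−4 = 15−8−4 = 3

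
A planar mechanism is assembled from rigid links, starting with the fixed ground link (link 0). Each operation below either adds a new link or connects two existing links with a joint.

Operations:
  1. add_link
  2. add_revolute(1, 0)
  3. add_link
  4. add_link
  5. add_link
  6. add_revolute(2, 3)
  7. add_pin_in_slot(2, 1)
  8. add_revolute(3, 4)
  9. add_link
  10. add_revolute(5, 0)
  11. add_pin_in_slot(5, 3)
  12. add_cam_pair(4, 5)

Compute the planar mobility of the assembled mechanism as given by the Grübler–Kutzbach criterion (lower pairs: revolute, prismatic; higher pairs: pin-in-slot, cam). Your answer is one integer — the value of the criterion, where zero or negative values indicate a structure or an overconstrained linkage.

M = 4

ground; <1,0,0>
#1 <2,0,0>
R:1↔0 J1 <2,1,0>
#2 <3,1,0>
#3 <4,1,0>
#4 <5,1,0>
R:2↔3 J1 <5,2,0>
PS:2↔1 J2 <5,2,1>
R:3↔4 J1 <5,3,1>
#5 <6,3,1>
R:5↔0 J1 <6,4,1>
PS:5↔3 J2 <6,4,2>
C:4↔5 J2 <6,4,3>
3×5 − 2×4 − 1×3 = 4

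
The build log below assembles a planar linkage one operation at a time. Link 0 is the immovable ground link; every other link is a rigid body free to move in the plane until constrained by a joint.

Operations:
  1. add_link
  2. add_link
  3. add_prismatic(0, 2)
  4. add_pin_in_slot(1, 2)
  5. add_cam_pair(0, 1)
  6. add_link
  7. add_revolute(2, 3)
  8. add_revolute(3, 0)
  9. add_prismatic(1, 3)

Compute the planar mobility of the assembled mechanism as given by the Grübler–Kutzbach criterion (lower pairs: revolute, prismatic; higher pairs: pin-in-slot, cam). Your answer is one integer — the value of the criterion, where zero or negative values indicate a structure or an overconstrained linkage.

(L,J1,J2)=(1,0,0); link0 fixed
link1: (2,0,0)
link2: (3,0,0)
P 0-2 [J1]: (3,1,0)
PS 1-2 [J2]: (3,1,1)
C 0-1 [J2]: (3,1,2)
link3: (4,1,2)
R 2-3 [J1]: (4,2,2)
R 3-0 [J1]: (4,3,2)
P 1-3 [J1]: (4,4,2)
Grübler: 3·3 − 2·4 − 2 = -1

M = -1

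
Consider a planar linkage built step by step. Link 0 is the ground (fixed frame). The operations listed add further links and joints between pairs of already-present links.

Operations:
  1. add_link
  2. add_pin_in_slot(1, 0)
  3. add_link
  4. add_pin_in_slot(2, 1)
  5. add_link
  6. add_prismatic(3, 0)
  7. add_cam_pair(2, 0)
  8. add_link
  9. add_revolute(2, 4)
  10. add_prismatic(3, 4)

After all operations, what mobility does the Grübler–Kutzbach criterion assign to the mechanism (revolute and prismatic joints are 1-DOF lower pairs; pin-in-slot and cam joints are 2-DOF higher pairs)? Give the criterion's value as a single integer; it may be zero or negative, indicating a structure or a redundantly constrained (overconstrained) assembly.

M = 3

ground; <1,0,0>
#1 <2,0,0>
PS:1↔0 J2 <2,0,1>
#2 <3,0,1>
PS:2↔1 J2 <3,0,2>
#3 <4,0,2>
P:3↔0 J1 <4,1,2>
C:2↔0 J2 <4,1,3>
#4 <5,1,3>
R:2↔4 J1 <5,2,3>
P:3↔4 J1 <5,3,3>
3×4 − 2×3 − 1×3 = 3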